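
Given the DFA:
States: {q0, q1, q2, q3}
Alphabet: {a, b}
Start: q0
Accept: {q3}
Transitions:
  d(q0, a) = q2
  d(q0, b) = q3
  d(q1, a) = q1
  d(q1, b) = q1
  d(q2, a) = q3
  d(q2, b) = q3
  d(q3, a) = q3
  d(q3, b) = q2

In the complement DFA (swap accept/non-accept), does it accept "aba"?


Trace: q0 -> q2 -> q3 -> q3
Final: q3
Original accept: {q3}
Complement: q3 is in original accept

No, complement rejects (original accepts)


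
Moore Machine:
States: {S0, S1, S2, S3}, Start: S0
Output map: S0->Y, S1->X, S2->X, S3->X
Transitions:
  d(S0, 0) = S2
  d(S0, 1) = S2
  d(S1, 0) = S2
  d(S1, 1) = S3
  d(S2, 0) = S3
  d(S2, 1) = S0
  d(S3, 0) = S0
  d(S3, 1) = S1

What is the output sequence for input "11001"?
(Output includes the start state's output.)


Start: S0 (output Y)
  --1--> S2 (output X)
  --1--> S0 (output Y)
  --0--> S2 (output X)
  --0--> S3 (output X)
  --1--> S1 (output X)

"YXYXXX"


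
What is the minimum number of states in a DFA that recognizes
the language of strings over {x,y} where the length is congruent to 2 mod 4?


States track (length) mod 4.
Need 4 states: one per remainder 0..3; accept = remainder 2.

4


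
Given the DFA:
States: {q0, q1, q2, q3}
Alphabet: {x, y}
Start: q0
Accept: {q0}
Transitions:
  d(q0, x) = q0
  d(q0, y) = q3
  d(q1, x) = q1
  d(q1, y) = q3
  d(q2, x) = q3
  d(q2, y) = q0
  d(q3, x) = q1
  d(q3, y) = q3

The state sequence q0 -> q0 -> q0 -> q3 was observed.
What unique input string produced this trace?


Trace back each transition to find the symbol:
  q0 --[x]--> q0
  q0 --[x]--> q0
  q0 --[y]--> q3

"xxy"


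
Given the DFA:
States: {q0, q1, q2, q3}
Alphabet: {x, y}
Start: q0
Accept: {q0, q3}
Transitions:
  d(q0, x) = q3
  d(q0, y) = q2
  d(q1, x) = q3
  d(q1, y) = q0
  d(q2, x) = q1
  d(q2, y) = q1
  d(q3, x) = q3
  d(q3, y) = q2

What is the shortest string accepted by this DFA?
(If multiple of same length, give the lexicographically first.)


BFS by string length (lex-first path to each state shown):
  len 0: q0<-""
Found accept state at length 0.

"" (empty string)


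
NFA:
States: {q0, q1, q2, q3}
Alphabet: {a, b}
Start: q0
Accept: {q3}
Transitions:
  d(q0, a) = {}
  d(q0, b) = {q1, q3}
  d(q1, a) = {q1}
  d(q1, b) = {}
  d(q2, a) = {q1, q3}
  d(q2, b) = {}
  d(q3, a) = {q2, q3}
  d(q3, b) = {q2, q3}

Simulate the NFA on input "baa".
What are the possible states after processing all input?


Start: {q0}
  --b--> {q1, q3}
  --a--> {q1, q2, q3}
  --a--> {q1, q2, q3}

{q1, q2, q3}


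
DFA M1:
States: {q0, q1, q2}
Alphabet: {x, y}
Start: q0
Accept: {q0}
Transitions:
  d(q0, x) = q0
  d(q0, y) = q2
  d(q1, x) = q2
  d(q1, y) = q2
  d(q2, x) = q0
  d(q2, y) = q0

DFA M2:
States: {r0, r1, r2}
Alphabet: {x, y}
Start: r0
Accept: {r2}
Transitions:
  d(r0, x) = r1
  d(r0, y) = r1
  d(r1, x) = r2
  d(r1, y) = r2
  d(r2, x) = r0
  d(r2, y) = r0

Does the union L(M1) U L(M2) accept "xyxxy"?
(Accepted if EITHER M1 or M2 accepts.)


M1: final=q2 accepted=False
M2: final=r2 accepted=True

Yes, union accepts


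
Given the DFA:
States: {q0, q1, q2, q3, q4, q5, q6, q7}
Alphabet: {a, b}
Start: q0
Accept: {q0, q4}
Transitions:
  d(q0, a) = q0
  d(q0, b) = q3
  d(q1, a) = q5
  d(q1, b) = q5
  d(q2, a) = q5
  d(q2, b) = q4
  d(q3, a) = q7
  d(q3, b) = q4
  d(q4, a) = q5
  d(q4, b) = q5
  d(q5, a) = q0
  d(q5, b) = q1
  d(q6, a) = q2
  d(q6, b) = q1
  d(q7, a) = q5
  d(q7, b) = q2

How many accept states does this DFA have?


Accept states listed: {q0, q4}
Counting: q0(1) q4(2)

2


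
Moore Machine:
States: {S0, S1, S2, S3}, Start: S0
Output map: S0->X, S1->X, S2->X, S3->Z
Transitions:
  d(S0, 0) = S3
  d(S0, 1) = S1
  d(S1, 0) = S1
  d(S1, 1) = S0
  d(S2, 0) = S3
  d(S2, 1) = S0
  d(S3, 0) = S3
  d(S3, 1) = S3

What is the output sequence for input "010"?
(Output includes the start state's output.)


Start: S0 (output X)
  --0--> S3 (output Z)
  --1--> S3 (output Z)
  --0--> S3 (output Z)

"XZZZ"


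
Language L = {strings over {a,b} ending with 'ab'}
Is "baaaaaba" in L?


last two symbols = 'ba'

No, "baaaaaba" is not in L


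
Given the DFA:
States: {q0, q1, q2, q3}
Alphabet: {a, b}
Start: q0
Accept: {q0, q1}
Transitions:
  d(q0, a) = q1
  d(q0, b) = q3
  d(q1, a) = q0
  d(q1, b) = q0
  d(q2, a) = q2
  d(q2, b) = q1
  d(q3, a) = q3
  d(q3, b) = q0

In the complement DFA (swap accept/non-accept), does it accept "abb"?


Trace: q0 -> q1 -> q0 -> q3
Final: q3
Original accept: {q0, q1}
Complement: q3 is not in original accept

Yes, complement accepts (original rejects)


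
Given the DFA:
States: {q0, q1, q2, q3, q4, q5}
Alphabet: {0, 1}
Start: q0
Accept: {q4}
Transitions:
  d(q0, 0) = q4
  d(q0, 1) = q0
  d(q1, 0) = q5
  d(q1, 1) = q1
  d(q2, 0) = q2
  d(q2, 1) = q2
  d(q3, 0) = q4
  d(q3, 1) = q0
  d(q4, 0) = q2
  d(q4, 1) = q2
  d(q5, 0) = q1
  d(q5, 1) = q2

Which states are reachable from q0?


BFS from q0:
  layer 0: {q0}
  layer 1: {q4}
  layer 2: {q2}

{q0, q2, q4}


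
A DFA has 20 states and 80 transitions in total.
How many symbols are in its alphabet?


Each state has exactly one transition per symbol.
|alphabet| = transitions / states = 80 / 20 = 4

4


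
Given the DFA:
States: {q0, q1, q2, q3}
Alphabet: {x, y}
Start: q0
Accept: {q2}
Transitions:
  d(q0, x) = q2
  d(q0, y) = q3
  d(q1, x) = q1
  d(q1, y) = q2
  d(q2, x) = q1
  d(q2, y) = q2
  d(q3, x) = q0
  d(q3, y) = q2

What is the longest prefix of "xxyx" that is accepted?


Run the DFA, marking each prefix where the state is accepting:
  "" -> q0 [reject]
  "x" -> q2 [accept]
  "xx" -> q1 [reject]
  "xxy" -> q2 [accept]
  "xxyx" -> q1 [reject]

"xxy"


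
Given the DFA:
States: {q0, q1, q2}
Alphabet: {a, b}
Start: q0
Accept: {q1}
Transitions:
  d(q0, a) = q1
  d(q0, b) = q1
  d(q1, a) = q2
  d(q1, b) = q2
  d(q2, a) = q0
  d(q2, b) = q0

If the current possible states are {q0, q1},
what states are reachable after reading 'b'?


Apply transition on 'b' from each current state:
  d(q0, b) = q1
  d(q1, b) = q2

{q1, q2}


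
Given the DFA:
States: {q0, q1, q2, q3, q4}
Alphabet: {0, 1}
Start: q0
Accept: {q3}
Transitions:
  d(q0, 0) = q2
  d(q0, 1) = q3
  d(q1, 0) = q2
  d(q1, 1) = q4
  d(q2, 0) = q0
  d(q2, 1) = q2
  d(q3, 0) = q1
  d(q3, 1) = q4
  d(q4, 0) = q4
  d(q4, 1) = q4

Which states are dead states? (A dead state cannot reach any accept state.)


Forward reachability from each state:
  q0 -> reaches accept state q3 (live)
  q1 -> reaches accept state q3 (live)
  q2 -> reaches accept state q3 (live)
  q3 -> reaches accept state q3 (live)
  q4 -> reaches {q4}, no accept state (dead)

{q4}


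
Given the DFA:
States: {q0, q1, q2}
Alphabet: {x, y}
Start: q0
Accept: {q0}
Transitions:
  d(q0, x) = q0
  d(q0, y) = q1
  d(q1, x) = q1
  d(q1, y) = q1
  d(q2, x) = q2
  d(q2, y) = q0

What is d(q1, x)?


Looking up transition d(q1, x)

q1


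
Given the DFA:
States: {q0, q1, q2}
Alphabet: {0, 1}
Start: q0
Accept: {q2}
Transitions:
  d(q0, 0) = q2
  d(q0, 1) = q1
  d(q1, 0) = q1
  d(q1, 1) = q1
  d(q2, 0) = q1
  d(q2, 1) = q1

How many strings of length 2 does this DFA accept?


Enumerating all length-2 strings:
  "00" -> q1 [reject]
  "01" -> q1 [reject]
  "10" -> q1 [reject]
  "11" -> q1 [reject]

0 out of 4


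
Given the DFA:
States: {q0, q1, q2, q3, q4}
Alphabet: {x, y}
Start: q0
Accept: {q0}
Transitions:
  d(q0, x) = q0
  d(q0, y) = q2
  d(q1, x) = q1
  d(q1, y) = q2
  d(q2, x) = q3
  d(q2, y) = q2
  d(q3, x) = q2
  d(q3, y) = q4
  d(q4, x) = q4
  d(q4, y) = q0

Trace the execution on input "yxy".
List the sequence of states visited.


Input: yxy
d(q0, y) = q2
d(q2, x) = q3
d(q3, y) = q4


q0 -> q2 -> q3 -> q4


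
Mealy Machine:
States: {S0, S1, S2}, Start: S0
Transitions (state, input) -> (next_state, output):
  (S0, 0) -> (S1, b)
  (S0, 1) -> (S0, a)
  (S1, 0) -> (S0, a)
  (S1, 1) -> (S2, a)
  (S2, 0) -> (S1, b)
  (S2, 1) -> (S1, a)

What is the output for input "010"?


Step-by-step:
  (S0, 0) -> (S1, b)
  (S1, 1) -> (S2, a)
  (S2, 0) -> (S1, b)

"bab"


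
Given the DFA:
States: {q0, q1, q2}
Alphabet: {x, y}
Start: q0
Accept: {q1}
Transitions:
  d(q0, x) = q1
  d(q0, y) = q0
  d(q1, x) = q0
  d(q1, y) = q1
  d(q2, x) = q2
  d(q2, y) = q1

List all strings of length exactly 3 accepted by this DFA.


All strings of length 3: 8 total
Accepted: 4

"xxx", "xyy", "yxy", "yyx"


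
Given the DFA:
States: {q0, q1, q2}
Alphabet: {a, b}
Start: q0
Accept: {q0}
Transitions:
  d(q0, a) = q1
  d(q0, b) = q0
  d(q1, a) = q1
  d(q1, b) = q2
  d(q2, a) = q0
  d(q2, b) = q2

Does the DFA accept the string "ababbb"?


Trace: q0 -> q1 -> q2 -> q0 -> q0 -> q0 -> q0
Final state: q0
Accept states: {q0}

Yes, accepted (final state q0 is an accept state)


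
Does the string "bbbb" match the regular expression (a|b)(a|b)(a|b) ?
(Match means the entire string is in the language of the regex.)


|string| = 4; first = 'b'; last = 'b'

No, "bbbb" does not match (a|b)(a|b)(a|b)


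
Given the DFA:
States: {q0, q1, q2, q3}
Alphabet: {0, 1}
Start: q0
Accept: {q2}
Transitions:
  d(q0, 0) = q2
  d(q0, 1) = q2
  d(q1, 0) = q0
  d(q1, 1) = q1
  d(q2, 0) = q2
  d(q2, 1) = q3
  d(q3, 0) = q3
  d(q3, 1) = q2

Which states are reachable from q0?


BFS from q0:
  layer 0: {q0}
  layer 1: {q2}
  layer 2: {q3}

{q0, q2, q3}


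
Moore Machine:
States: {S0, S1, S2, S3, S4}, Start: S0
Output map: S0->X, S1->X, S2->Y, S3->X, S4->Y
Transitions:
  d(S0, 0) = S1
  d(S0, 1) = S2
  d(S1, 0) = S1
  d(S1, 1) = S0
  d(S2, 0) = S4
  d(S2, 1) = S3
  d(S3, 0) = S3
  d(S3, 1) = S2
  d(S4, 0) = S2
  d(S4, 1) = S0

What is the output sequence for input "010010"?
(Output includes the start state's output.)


Start: S0 (output X)
  --0--> S1 (output X)
  --1--> S0 (output X)
  --0--> S1 (output X)
  --0--> S1 (output X)
  --1--> S0 (output X)
  --0--> S1 (output X)

"XXXXXXX"


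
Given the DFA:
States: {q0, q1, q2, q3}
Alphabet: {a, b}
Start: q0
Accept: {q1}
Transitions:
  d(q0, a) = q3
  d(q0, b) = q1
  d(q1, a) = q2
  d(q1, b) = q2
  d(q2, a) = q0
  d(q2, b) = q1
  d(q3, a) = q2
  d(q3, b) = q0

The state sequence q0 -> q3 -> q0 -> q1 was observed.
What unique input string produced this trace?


Trace back each transition to find the symbol:
  q0 --[a]--> q3
  q3 --[b]--> q0
  q0 --[b]--> q1

"abb"


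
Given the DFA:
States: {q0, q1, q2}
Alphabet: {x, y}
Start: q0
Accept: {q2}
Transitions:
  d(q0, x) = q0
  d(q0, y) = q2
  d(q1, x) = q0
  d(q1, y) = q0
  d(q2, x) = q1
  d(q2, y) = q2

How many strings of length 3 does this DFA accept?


Enumerating all length-3 strings:
  "xxx" -> q0 [reject]
  "xxy" -> q2 [accept]
  "xyx" -> q1 [reject]
  "xyy" -> q2 [accept]
  "yxx" -> q0 [reject]
  "yxy" -> q0 [reject]
  "yyx" -> q1 [reject]
  "yyy" -> q2 [accept]

3 out of 8


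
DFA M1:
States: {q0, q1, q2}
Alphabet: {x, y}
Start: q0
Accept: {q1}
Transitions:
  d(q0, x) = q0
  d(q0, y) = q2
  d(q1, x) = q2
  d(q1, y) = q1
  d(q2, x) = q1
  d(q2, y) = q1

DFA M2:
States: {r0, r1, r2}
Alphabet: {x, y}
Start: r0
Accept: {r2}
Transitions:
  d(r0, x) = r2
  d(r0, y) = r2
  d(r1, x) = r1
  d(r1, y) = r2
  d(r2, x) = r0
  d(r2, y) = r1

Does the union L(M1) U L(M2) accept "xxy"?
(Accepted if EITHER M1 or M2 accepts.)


M1: final=q2 accepted=False
M2: final=r2 accepted=True

Yes, union accepts


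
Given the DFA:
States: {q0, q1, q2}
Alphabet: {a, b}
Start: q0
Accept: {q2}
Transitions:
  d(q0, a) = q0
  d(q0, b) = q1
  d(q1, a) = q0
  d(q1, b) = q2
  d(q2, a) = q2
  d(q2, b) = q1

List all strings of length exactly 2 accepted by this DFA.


All strings of length 2: 4 total
Accepted: 1

"bb"


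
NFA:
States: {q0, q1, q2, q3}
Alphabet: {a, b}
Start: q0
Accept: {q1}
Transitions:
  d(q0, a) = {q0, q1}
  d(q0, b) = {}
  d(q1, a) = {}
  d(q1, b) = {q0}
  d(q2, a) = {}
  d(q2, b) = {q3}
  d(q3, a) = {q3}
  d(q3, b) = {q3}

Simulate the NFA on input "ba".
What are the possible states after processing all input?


Start: {q0}
  --b--> {}
  --a--> {}

{} (empty set, no valid transitions)


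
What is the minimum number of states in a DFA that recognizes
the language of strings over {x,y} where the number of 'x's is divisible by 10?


States track (count of 'x') mod 10.
Need 10 states: one per remainder 0..9; accept = remainder 0.

10


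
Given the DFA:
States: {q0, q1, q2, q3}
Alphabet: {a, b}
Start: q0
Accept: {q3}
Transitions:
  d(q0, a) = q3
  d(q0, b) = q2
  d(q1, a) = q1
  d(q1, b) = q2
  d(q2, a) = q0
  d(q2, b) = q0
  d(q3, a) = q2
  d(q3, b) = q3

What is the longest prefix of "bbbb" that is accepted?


Run the DFA, marking each prefix where the state is accepting:
  "" -> q0 [reject]
  "b" -> q2 [reject]
  "bb" -> q0 [reject]
  "bbb" -> q2 [reject]
  "bbbb" -> q0 [reject]

No prefix is accepted


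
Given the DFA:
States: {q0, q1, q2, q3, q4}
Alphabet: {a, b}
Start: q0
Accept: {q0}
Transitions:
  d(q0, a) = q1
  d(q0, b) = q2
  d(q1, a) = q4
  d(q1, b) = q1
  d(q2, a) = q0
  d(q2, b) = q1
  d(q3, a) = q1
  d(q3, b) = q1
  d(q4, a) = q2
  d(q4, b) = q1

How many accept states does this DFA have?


Accept states listed: {q0}
Counting: q0(1)

1


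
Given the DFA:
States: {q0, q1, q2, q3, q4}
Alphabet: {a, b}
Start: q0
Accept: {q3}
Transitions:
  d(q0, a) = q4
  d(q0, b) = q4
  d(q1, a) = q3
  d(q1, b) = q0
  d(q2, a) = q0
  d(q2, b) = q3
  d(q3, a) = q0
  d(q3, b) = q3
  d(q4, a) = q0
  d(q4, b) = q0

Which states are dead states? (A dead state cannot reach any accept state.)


Forward reachability from each state:
  q0 -> reaches {q0, q4}, no accept state (dead)
  q1 -> reaches accept state q3 (live)
  q2 -> reaches accept state q3 (live)
  q3 -> reaches accept state q3 (live)
  q4 -> reaches {q0, q4}, no accept state (dead)

{q0, q4}


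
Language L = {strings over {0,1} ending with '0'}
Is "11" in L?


last symbol = '1'

No, "11" is not in L


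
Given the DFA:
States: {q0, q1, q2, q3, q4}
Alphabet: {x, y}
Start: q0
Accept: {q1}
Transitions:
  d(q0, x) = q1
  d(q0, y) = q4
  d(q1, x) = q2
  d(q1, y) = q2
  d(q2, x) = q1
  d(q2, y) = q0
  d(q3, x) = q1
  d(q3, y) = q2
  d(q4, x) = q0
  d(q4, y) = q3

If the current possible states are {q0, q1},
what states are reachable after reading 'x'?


Apply transition on 'x' from each current state:
  d(q0, x) = q1
  d(q1, x) = q2

{q1, q2}


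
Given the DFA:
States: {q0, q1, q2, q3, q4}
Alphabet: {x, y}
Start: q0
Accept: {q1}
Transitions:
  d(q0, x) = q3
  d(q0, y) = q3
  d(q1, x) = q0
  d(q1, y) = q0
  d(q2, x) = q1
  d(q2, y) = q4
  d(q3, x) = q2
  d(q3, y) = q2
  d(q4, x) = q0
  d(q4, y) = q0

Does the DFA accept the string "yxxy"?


Trace: q0 -> q3 -> q2 -> q1 -> q0
Final state: q0
Accept states: {q1}

No, rejected (final state q0 is not an accept state)


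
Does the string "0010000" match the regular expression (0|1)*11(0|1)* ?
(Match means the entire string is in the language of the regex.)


|string| = 7; first = '0'; last = '0'

No, "0010000" does not match (0|1)*11(0|1)*


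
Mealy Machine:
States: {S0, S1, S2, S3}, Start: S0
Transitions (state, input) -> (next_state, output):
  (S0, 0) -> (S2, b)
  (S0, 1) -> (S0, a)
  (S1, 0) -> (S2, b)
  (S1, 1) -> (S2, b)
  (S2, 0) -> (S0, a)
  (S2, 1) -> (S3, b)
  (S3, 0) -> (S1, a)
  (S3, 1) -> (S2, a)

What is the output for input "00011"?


Step-by-step:
  (S0, 0) -> (S2, b)
  (S2, 0) -> (S0, a)
  (S0, 0) -> (S2, b)
  (S2, 1) -> (S3, b)
  (S3, 1) -> (S2, a)

"babba"


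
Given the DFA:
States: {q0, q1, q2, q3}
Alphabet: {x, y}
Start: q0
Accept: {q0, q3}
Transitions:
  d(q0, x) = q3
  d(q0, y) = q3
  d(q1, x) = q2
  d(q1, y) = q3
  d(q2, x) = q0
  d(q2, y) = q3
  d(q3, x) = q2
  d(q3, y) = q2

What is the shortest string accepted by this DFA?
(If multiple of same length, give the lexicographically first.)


BFS by string length (lex-first path to each state shown):
  len 0: q0<-""
Found accept state at length 0.

"" (empty string)


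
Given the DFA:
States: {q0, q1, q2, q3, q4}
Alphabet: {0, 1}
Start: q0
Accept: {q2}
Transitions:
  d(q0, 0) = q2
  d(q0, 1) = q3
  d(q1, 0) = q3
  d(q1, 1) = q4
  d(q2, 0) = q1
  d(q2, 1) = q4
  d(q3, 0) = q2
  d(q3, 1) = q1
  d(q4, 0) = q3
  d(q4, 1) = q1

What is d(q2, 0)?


Looking up transition d(q2, 0)

q1


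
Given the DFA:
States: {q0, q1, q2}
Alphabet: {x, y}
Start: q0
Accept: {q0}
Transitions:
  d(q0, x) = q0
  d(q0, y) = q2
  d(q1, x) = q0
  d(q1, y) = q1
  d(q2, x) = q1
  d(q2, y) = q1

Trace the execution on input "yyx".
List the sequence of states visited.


Input: yyx
d(q0, y) = q2
d(q2, y) = q1
d(q1, x) = q0


q0 -> q2 -> q1 -> q0


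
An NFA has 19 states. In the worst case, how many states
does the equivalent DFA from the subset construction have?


Subset construction: one DFA state per subset of NFA states.
2^19 = 524288

524288


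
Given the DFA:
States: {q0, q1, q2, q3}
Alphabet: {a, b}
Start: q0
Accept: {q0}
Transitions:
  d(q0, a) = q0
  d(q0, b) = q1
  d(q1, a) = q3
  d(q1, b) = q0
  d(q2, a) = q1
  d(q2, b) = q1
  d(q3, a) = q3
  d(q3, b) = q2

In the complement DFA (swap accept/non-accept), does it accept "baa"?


Trace: q0 -> q1 -> q3 -> q3
Final: q3
Original accept: {q0}
Complement: q3 is not in original accept

Yes, complement accepts (original rejects)


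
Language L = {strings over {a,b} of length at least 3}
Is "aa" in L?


length = 2

No, "aa" is not in L


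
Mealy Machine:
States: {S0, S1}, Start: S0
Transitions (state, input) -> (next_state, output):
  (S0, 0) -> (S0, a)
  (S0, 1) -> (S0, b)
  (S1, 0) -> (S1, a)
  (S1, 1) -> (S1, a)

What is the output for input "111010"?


Step-by-step:
  (S0, 1) -> (S0, b)
  (S0, 1) -> (S0, b)
  (S0, 1) -> (S0, b)
  (S0, 0) -> (S0, a)
  (S0, 1) -> (S0, b)
  (S0, 0) -> (S0, a)

"bbbaba"


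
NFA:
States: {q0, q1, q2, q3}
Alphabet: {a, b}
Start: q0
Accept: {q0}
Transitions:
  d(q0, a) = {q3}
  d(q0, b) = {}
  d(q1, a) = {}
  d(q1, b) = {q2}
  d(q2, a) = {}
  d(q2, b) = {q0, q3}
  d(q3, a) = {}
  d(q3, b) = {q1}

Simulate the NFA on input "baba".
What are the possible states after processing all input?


Start: {q0}
  --b--> {}
  --a--> {}
  --b--> {}
  --a--> {}

{} (empty set, no valid transitions)


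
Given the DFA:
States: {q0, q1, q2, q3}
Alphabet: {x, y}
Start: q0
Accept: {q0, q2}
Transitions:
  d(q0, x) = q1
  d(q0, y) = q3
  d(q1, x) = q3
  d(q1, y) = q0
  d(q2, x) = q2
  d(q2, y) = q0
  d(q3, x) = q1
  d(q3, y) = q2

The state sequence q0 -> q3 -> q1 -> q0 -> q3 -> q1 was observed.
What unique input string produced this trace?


Trace back each transition to find the symbol:
  q0 --[y]--> q3
  q3 --[x]--> q1
  q1 --[y]--> q0
  q0 --[y]--> q3
  q3 --[x]--> q1

"yxyyx"


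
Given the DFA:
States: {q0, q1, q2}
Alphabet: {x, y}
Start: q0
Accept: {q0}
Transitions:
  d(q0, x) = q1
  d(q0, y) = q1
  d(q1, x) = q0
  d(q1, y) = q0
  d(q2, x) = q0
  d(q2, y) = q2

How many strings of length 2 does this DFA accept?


Enumerating all length-2 strings:
  "xx" -> q0 [accept]
  "xy" -> q0 [accept]
  "yx" -> q0 [accept]
  "yy" -> q0 [accept]

4 out of 4


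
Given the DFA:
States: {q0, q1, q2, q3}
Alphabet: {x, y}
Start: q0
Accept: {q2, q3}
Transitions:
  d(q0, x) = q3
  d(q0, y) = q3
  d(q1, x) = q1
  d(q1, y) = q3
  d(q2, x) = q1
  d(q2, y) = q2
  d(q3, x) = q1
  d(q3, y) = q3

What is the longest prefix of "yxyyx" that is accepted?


Run the DFA, marking each prefix where the state is accepting:
  "" -> q0 [reject]
  "y" -> q3 [accept]
  "yx" -> q1 [reject]
  "yxy" -> q3 [accept]
  "yxyy" -> q3 [accept]
  "yxyyx" -> q1 [reject]

"yxyy"


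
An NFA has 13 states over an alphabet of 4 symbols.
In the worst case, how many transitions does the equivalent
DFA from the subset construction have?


Subset construction: one DFA state per subset of NFA states = 2^13 = 8192 states.
Each DFA state has 4 outgoing transitions: 8192 * 4 = 32768

32768


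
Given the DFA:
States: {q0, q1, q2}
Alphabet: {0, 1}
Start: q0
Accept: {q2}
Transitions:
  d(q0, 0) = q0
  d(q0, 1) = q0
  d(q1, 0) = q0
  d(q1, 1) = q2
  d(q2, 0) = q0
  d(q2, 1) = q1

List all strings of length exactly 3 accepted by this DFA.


All strings of length 3: 8 total
Accepted: 0

None


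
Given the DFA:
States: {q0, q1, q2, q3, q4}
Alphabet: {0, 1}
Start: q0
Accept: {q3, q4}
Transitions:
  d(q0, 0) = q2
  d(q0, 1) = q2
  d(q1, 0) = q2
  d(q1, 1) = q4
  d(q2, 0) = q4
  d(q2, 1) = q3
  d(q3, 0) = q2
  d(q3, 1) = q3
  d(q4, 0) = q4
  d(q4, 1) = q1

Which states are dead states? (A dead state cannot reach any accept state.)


Forward reachability from each state:
  q0 -> reaches accept state q3 (live)
  q1 -> reaches accept state q3 (live)
  q2 -> reaches accept state q3 (live)
  q3 -> reaches accept state q3 (live)
  q4 -> reaches accept state q3 (live)

None (all states can reach an accept state)


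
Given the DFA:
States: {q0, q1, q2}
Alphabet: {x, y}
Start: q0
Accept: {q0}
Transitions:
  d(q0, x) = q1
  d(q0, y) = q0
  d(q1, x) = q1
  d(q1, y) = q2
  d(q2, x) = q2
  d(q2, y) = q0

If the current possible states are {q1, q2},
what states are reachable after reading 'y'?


Apply transition on 'y' from each current state:
  d(q1, y) = q2
  d(q2, y) = q0

{q0, q2}


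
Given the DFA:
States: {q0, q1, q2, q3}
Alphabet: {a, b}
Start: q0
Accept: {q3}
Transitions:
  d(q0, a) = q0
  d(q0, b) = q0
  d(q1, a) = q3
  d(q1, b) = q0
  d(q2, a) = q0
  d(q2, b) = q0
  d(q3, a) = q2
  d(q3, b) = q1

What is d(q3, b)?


Looking up transition d(q3, b)

q1


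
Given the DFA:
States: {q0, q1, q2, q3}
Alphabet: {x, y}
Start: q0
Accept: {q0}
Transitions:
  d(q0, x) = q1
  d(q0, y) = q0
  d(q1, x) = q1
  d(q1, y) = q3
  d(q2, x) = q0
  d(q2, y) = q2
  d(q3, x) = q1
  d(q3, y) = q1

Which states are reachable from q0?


BFS from q0:
  layer 0: {q0}
  layer 1: {q1}
  layer 2: {q3}

{q0, q1, q3}


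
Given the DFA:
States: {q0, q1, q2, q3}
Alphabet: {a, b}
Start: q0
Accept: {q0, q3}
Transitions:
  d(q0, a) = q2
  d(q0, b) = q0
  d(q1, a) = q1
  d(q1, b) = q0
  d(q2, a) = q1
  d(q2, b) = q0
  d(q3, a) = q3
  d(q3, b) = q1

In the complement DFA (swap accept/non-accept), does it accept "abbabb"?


Trace: q0 -> q2 -> q0 -> q0 -> q2 -> q0 -> q0
Final: q0
Original accept: {q0, q3}
Complement: q0 is in original accept

No, complement rejects (original accepts)


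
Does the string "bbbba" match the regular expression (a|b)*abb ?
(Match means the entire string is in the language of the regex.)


|string| = 5; first = 'b'; last = 'a'

No, "bbbba" does not match (a|b)*abb


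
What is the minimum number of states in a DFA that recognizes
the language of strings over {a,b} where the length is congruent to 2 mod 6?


States track (length) mod 6.
Need 6 states: one per remainder 0..5; accept = remainder 2.

6


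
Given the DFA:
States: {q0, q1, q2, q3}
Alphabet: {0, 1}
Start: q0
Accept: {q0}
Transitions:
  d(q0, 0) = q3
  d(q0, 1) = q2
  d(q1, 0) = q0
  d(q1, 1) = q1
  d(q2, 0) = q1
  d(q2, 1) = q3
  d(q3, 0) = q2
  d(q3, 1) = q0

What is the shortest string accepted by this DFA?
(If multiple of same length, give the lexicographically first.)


BFS by string length (lex-first path to each state shown):
  len 0: q0<-""
Found accept state at length 0.

"" (empty string)


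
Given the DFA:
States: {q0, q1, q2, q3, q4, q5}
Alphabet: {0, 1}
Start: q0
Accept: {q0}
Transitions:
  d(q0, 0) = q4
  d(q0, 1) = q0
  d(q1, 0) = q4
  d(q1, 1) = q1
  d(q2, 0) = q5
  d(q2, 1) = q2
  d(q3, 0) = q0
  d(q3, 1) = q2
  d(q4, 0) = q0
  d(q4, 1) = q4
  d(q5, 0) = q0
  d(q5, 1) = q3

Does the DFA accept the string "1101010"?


Trace: q0 -> q0 -> q0 -> q4 -> q4 -> q0 -> q0 -> q4
Final state: q4
Accept states: {q0}

No, rejected (final state q4 is not an accept state)


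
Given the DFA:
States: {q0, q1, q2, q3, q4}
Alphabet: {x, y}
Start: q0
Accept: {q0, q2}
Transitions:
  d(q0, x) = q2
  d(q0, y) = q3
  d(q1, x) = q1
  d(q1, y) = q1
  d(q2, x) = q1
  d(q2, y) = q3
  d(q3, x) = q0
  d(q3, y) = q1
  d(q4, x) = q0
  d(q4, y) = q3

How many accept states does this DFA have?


Accept states listed: {q0, q2}
Counting: q0(1) q2(2)

2


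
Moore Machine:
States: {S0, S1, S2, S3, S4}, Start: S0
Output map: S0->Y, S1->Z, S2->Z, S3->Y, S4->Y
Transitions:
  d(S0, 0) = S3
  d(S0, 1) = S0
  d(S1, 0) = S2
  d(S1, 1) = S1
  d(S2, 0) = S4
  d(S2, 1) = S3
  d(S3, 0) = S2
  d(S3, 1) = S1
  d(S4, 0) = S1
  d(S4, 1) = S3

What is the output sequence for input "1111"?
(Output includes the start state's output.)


Start: S0 (output Y)
  --1--> S0 (output Y)
  --1--> S0 (output Y)
  --1--> S0 (output Y)
  --1--> S0 (output Y)

"YYYYY"


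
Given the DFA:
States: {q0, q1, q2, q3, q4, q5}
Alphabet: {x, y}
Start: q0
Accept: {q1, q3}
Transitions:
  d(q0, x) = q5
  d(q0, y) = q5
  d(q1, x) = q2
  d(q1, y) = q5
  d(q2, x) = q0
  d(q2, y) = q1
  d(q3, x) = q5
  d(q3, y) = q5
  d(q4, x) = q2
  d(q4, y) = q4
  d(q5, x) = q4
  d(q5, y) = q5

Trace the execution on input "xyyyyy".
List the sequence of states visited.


Input: xyyyyy
d(q0, x) = q5
d(q5, y) = q5
d(q5, y) = q5
d(q5, y) = q5
d(q5, y) = q5
d(q5, y) = q5


q0 -> q5 -> q5 -> q5 -> q5 -> q5 -> q5


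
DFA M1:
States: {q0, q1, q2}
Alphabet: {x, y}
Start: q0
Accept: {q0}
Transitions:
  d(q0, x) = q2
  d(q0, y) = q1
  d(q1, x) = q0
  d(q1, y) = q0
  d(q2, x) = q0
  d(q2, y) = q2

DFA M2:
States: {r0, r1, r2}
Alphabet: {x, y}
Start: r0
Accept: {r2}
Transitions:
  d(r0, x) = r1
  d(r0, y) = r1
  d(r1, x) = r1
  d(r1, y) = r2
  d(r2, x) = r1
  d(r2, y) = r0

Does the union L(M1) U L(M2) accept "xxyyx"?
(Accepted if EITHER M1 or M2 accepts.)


M1: final=q2 accepted=False
M2: final=r1 accepted=False

No, union rejects (neither accepts)


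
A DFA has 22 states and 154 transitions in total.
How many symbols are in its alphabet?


Each state has exactly one transition per symbol.
|alphabet| = transitions / states = 154 / 22 = 7

7


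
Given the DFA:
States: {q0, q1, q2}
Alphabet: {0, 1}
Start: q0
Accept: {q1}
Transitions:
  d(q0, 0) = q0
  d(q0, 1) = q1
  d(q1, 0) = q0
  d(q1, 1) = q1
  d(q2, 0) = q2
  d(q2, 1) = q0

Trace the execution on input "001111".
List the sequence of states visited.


Input: 001111
d(q0, 0) = q0
d(q0, 0) = q0
d(q0, 1) = q1
d(q1, 1) = q1
d(q1, 1) = q1
d(q1, 1) = q1


q0 -> q0 -> q0 -> q1 -> q1 -> q1 -> q1


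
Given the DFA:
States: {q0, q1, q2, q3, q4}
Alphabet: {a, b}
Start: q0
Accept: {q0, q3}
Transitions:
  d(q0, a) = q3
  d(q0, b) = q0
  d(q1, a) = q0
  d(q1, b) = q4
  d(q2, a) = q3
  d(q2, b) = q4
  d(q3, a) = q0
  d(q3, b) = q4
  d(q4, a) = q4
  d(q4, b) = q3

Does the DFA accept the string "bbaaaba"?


Trace: q0 -> q0 -> q0 -> q3 -> q0 -> q3 -> q4 -> q4
Final state: q4
Accept states: {q0, q3}

No, rejected (final state q4 is not an accept state)


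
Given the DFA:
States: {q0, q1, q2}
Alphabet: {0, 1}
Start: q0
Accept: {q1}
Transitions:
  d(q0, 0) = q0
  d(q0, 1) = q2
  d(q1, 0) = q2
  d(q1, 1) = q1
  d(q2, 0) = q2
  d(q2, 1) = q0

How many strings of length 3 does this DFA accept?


Enumerating all length-3 strings:
  "000" -> q0 [reject]
  "001" -> q2 [reject]
  "010" -> q2 [reject]
  "011" -> q0 [reject]
  "100" -> q2 [reject]
  "101" -> q0 [reject]
  "110" -> q0 [reject]
  "111" -> q2 [reject]

0 out of 8


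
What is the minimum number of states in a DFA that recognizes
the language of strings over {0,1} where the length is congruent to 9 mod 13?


States track (length) mod 13.
Need 13 states: one per remainder 0..12; accept = remainder 9.

13


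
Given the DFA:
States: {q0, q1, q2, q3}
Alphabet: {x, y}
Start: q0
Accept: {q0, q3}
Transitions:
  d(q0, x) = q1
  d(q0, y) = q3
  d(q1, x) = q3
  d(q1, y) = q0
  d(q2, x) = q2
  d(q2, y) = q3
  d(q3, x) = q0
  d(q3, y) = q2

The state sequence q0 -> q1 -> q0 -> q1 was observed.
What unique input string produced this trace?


Trace back each transition to find the symbol:
  q0 --[x]--> q1
  q1 --[y]--> q0
  q0 --[x]--> q1

"xyx"


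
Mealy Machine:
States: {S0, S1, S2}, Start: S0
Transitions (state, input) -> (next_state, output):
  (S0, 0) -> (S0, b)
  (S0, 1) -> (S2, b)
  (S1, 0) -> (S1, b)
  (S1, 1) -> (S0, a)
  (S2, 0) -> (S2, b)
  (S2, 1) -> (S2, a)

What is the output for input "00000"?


Step-by-step:
  (S0, 0) -> (S0, b)
  (S0, 0) -> (S0, b)
  (S0, 0) -> (S0, b)
  (S0, 0) -> (S0, b)
  (S0, 0) -> (S0, b)

"bbbbb"


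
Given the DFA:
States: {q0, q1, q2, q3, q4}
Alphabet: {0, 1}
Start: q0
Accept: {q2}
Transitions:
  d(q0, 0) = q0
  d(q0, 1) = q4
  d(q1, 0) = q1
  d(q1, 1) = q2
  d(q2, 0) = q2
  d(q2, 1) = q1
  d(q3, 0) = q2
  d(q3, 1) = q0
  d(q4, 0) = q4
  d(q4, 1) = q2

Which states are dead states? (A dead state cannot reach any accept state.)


Forward reachability from each state:
  q0 -> reaches accept state q2 (live)
  q1 -> reaches accept state q2 (live)
  q2 -> reaches accept state q2 (live)
  q3 -> reaches accept state q2 (live)
  q4 -> reaches accept state q2 (live)

None (all states can reach an accept state)


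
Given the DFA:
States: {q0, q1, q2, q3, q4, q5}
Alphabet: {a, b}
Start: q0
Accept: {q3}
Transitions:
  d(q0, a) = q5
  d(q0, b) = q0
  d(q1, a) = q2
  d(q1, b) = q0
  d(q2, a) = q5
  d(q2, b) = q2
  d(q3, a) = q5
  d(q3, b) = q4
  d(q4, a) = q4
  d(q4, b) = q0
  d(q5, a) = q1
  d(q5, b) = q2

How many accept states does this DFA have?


Accept states listed: {q3}
Counting: q3(1)

1


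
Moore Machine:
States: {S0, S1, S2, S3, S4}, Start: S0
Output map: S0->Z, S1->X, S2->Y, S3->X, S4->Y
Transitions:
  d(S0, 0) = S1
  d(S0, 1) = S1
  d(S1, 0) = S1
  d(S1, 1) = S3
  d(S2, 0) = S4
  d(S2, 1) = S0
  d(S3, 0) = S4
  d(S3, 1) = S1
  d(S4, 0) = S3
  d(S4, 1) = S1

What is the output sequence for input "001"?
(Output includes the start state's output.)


Start: S0 (output Z)
  --0--> S1 (output X)
  --0--> S1 (output X)
  --1--> S3 (output X)

"ZXXX"


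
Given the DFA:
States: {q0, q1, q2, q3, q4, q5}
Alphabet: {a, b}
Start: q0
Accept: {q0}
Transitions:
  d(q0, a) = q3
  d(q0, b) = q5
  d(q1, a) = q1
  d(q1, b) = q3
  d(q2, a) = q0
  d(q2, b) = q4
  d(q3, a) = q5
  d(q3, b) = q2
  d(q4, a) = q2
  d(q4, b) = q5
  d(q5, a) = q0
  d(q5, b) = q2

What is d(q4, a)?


Looking up transition d(q4, a)

q2


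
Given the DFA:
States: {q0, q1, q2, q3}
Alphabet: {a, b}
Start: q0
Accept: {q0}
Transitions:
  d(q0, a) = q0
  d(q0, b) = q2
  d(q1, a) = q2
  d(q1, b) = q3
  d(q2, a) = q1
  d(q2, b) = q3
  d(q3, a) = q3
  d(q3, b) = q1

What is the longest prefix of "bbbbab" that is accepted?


Run the DFA, marking each prefix where the state is accepting:
  "" -> q0 [accept]
  "b" -> q2 [reject]
  "bb" -> q3 [reject]
  "bbb" -> q1 [reject]
  "bbbb" -> q3 [reject]
  "bbbba" -> q3 [reject]
  "bbbbab" -> q1 [reject]

""


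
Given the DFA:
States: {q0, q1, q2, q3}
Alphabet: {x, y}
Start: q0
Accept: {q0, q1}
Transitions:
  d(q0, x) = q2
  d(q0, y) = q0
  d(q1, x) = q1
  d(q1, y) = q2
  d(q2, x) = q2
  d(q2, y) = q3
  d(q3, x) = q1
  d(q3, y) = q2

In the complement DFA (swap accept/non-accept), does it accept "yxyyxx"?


Trace: q0 -> q0 -> q2 -> q3 -> q2 -> q2 -> q2
Final: q2
Original accept: {q0, q1}
Complement: q2 is not in original accept

Yes, complement accepts (original rejects)


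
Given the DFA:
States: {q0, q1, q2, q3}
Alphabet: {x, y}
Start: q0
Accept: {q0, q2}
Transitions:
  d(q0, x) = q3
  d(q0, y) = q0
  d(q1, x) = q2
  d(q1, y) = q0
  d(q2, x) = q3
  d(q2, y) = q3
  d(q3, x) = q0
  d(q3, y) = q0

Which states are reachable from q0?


BFS from q0:
  layer 0: {q0}
  layer 1: {q3}

{q0, q3}


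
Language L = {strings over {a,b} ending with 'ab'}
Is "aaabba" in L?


last two symbols = 'ba'

No, "aaabba" is not in L


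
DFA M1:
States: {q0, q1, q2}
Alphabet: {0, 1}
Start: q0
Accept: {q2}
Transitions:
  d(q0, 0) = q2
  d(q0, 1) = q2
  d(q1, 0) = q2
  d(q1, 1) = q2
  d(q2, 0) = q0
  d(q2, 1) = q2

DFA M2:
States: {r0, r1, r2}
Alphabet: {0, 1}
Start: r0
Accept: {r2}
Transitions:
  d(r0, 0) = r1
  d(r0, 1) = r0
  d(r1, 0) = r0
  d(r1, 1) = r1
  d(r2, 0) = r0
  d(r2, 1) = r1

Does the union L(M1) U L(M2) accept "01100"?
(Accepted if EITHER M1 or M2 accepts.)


M1: final=q2 accepted=True
M2: final=r1 accepted=False

Yes, union accepts


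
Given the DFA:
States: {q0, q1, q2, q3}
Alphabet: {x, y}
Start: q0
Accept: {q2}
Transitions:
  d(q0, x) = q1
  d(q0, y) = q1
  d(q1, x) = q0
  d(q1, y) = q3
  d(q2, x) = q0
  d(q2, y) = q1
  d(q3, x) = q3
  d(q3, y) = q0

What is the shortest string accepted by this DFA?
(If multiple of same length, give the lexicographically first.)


BFS by string length (lex-first path to each state shown):
  len 0: q0<-""
  len 1: q1<-"x"
  len 2: q0<-"xx", q3<-"xy"
  len 3: q0<-"xyy", q1<-"xxx", q3<-"xyx"
  len 4: q0<-"xxxx", q1<-"xyyx", q3<-"xxxy"
  len 5: q0<-"xxxyy", q1<-"xxxxx", q3<-"xxxyx"
  len 6: q0<-"xxxxxx", q1<-"xxxyyx", q3<-"xxxxxy"
  len 7: q0<-"xxxxxyy", q1<-"xxxxxxx", q3<-"xxxxxyx"
  len 8: q0<-"xxxxxxxx", q1<-"xxxxxyyx", q3<-"xxxxxxxy"

No string accepted (empty language)


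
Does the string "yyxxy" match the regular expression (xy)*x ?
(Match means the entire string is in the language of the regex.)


|string| = 5; first = 'y'; last = 'y'

No, "yyxxy" does not match (xy)*x


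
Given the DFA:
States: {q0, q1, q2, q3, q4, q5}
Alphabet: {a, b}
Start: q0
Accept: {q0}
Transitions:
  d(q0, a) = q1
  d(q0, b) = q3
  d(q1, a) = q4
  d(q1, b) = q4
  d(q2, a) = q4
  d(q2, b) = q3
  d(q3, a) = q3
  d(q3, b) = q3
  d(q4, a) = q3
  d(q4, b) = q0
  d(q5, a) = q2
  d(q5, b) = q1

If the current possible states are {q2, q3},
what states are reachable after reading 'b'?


Apply transition on 'b' from each current state:
  d(q2, b) = q3
  d(q3, b) = q3

{q3}


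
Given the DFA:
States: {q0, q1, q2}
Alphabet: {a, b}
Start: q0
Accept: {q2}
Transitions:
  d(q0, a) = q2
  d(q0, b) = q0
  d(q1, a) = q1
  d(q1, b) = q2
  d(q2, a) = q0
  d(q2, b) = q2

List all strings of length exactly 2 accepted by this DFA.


All strings of length 2: 4 total
Accepted: 2

"ab", "ba"


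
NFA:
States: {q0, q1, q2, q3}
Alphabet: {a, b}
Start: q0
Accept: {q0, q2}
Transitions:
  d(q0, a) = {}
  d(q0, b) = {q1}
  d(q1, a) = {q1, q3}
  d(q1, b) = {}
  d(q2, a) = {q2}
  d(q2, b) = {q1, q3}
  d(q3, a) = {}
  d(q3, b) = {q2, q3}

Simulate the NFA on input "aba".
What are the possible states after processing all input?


Start: {q0}
  --a--> {}
  --b--> {}
  --a--> {}

{} (empty set, no valid transitions)


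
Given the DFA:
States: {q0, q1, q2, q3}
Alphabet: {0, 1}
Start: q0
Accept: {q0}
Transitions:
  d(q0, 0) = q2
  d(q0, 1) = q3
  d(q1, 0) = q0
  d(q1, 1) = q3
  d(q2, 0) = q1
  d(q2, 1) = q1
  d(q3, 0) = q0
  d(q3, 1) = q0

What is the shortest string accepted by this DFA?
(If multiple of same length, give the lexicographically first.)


BFS by string length (lex-first path to each state shown):
  len 0: q0<-""
Found accept state at length 0.

"" (empty string)


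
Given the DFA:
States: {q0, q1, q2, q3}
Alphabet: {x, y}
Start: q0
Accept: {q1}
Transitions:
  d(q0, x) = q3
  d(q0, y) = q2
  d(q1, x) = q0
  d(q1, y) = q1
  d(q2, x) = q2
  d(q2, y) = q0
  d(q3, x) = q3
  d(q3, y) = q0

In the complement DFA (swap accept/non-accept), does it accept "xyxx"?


Trace: q0 -> q3 -> q0 -> q3 -> q3
Final: q3
Original accept: {q1}
Complement: q3 is not in original accept

Yes, complement accepts (original rejects)


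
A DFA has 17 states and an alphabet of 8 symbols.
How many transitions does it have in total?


Each state has exactly one transition per symbol.
17 * 8 = 136

136


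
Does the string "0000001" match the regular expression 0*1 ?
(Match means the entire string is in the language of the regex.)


|string| = 7; first = '0'; last = '1'

Yes, "0000001" matches 0*1


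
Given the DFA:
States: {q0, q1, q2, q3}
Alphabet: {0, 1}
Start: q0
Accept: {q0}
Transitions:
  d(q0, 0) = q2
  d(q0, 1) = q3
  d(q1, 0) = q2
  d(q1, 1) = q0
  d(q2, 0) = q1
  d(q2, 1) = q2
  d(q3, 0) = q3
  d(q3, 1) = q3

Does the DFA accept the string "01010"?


Trace: q0 -> q2 -> q2 -> q1 -> q0 -> q2
Final state: q2
Accept states: {q0}

No, rejected (final state q2 is not an accept state)


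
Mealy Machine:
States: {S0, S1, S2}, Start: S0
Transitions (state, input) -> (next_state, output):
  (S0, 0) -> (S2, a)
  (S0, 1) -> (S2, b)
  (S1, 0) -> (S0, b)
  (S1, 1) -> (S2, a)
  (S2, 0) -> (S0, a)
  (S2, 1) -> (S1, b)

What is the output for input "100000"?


Step-by-step:
  (S0, 1) -> (S2, b)
  (S2, 0) -> (S0, a)
  (S0, 0) -> (S2, a)
  (S2, 0) -> (S0, a)
  (S0, 0) -> (S2, a)
  (S2, 0) -> (S0, a)

"baaaaa"


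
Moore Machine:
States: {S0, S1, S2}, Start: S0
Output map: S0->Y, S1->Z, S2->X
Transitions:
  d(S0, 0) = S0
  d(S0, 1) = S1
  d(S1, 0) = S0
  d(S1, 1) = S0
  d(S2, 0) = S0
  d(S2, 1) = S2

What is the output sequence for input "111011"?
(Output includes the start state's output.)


Start: S0 (output Y)
  --1--> S1 (output Z)
  --1--> S0 (output Y)
  --1--> S1 (output Z)
  --0--> S0 (output Y)
  --1--> S1 (output Z)
  --1--> S0 (output Y)

"YZYZYZY"


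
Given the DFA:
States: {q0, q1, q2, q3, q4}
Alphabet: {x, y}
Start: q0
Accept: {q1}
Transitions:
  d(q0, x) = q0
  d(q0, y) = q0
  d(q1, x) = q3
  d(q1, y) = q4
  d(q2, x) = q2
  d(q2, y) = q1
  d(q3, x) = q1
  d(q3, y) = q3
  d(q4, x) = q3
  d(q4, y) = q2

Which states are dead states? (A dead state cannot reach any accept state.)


Forward reachability from each state:
  q0 -> reaches {q0}, no accept state (dead)
  q1 -> reaches accept state q1 (live)
  q2 -> reaches accept state q1 (live)
  q3 -> reaches accept state q1 (live)
  q4 -> reaches accept state q1 (live)

{q0}


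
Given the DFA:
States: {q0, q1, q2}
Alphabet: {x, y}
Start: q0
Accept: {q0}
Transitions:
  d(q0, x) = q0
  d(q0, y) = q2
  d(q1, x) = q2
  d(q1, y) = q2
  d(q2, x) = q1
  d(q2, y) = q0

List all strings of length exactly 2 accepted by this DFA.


All strings of length 2: 4 total
Accepted: 2

"xx", "yy"


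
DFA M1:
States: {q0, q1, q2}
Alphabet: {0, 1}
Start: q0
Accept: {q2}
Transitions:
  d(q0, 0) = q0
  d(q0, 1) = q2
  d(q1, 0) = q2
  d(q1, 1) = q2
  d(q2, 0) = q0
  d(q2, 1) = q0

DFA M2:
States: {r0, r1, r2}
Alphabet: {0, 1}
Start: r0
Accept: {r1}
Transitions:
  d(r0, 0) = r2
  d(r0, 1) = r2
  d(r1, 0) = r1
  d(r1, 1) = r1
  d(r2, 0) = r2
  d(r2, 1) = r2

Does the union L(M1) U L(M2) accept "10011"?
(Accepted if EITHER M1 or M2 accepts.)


M1: final=q0 accepted=False
M2: final=r2 accepted=False

No, union rejects (neither accepts)


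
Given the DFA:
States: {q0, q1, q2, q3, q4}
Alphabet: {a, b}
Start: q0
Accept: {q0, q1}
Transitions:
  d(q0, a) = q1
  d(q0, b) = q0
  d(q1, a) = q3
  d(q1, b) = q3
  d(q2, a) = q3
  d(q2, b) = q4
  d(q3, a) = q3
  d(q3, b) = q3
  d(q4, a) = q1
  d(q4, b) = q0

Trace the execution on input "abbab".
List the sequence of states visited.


Input: abbab
d(q0, a) = q1
d(q1, b) = q3
d(q3, b) = q3
d(q3, a) = q3
d(q3, b) = q3


q0 -> q1 -> q3 -> q3 -> q3 -> q3


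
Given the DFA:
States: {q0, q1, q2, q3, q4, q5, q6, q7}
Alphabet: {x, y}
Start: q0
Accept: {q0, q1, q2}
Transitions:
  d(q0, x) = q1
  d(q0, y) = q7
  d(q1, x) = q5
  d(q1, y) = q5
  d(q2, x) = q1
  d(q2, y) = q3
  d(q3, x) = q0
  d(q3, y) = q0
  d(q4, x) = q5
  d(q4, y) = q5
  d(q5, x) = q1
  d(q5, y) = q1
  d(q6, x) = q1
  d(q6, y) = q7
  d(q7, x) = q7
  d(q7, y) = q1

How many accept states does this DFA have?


Accept states listed: {q0, q1, q2}
Counting: q0(1) q1(2) q2(3)

3


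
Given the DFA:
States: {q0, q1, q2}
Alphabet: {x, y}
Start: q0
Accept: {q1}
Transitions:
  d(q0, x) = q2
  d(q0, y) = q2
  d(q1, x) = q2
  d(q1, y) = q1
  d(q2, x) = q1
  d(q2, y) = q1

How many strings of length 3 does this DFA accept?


Enumerating all length-3 strings:
  "xxx" -> q2 [reject]
  "xxy" -> q1 [accept]
  "xyx" -> q2 [reject]
  "xyy" -> q1 [accept]
  "yxx" -> q2 [reject]
  "yxy" -> q1 [accept]
  "yyx" -> q2 [reject]
  "yyy" -> q1 [accept]

4 out of 8


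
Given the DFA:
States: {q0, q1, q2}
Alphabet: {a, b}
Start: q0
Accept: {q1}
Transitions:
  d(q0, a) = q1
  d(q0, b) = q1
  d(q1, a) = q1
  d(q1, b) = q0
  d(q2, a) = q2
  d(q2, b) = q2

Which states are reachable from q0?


BFS from q0:
  layer 0: {q0}
  layer 1: {q1}

{q0, q1}


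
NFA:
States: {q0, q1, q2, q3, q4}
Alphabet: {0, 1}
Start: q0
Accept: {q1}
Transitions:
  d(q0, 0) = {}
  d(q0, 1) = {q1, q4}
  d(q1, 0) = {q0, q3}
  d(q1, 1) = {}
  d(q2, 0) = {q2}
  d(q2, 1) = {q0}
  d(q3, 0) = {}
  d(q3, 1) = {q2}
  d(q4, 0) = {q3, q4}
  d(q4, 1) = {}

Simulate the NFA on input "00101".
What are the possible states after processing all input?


Start: {q0}
  --0--> {}
  --0--> {}
  --1--> {}
  --0--> {}
  --1--> {}

{} (empty set, no valid transitions)
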